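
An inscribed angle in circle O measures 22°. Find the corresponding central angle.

Central angle = 2 × 22° = 44° (inscribed angle theorem).

44°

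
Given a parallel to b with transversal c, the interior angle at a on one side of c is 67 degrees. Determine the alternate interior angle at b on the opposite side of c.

Alternate interior angles are equal: 67 degrees.

67 degrees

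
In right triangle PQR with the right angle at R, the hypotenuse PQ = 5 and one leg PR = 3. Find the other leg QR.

Rearranging the Pythagorean theorem to solve for the unknown leg:
leg^2 = hypotenuse^2 - known_leg^2 = 25 - 9 = 16
leg = sqrt(16) = 4.

4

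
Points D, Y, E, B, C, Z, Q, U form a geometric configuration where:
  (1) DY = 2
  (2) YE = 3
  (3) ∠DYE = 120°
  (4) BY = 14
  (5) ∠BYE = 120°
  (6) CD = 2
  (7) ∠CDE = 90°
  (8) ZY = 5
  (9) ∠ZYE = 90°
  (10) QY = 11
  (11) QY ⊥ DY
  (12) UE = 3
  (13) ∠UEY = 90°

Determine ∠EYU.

Step 1: By the law of cosines on triangle YEU: YU² = 3² + 3² − 2·3·3·cos(90°) = 18, so YU = 3·√2.
Step 2: By the inverse law of cosines on triangle EYU: cos(∠EYU) = (3² + (3·√2)² − 3²) / (2·3·3·√2) = 18/25.46 = 0.7071, so ∠EYU = 45°.

Therefore, the measure of angle ∠EYU = 45°.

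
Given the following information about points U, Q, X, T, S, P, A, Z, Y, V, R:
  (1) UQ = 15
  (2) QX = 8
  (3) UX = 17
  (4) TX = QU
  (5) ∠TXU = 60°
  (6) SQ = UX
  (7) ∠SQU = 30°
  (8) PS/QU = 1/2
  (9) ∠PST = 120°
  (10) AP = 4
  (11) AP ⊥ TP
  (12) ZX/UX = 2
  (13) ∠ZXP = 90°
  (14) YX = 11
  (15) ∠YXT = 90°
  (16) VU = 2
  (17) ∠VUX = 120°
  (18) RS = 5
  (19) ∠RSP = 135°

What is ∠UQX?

Step 1: By the inverse law of cosines on triangle UQX: cos(∠UQX) = (15² + 8² − 17²) / (2·15·8) = 0/240 = 0, so ∠UQX = 90°.

Therefore, the measure of angle ∠UQX = 90°.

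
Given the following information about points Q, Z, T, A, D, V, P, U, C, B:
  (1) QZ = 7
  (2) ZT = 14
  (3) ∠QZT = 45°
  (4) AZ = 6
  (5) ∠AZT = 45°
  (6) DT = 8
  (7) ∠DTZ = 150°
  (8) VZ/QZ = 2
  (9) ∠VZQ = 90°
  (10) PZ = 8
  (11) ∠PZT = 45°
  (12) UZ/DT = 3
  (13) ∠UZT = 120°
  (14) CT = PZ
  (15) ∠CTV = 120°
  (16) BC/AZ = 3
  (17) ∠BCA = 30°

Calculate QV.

From the given relations: VZ = 2·QZ = 2·7 = 14.
Step 1: By the law of cosines on triangle QZV: QV² = 7² + 14² − 2·7·14·cos(90°) = 245, so QV = 7·√5.

Therefore, the length of QV = 7·√5.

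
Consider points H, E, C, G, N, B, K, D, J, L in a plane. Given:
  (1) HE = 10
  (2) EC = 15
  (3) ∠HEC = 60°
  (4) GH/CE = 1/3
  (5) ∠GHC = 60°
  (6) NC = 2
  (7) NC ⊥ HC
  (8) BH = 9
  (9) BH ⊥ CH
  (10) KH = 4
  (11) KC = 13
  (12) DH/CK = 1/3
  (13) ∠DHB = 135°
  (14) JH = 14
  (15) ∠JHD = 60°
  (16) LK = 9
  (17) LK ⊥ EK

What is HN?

Step 1: By the law of cosines on triangle CEH: CH² = 15² + 10² − 2·15·10·cos(60°) = 175, so CH = 5·√7.
Step 2: By the law of cosines on triangle HCN: HN² = (5·√7)² + 2² − 2·5·√7·2·cos(90°) = 179, so HN = √179.

Therefore, the length of HN = √179.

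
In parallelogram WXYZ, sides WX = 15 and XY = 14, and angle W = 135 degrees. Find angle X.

In a parallelogram, consecutive angles are supplementary (sum to 180°).
angle X = 180 - angle W
angle X = 180 - 135
angle X = 45 degrees

45 degrees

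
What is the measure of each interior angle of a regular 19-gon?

Each interior angle of a regular n-gon is (n - 2) * 180 / n.
For n = 19: (19 - 2) * 180 / 19 = 3060/19 = 3060/19 degrees.

3060/19 degrees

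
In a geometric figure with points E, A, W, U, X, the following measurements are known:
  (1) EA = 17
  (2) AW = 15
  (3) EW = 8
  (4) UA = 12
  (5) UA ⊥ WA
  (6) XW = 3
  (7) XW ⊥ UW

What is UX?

Step 1: By the law of cosines on triangle UAW: UW² = 12² + 15² − 2·12·15·cos(90°) = 369, so UW = 3·√41.
Step 2: By the law of cosines on triangle UWX: UX² = (3·√41)² + 3² − 2·3·√41·3·cos(90°) = 378, so UX = 3·√42.

Therefore, the length of UX = 3·√42.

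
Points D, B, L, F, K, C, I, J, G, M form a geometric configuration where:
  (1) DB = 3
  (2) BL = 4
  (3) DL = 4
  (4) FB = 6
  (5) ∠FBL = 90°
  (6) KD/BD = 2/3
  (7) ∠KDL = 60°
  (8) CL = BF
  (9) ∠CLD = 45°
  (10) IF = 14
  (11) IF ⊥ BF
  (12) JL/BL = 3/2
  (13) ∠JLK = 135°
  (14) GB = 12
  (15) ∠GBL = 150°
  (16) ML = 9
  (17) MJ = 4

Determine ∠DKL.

From the given relations: KD = 2/3·BD = 2/3·3 = 2.
Step 1: By the law of cosines on triangle KDL: KL² = 2² + 4² − 2·2·4·cos(60°) = 12, so KL = 2·√3.
Step 2: By the inverse law of cosines on triangle DKL: cos(∠DKL) = (2² + (2·√3)² − 4²) / (2·2·2·√3) = 0/13.86 = 0, so ∠DKL = 90°.

Therefore, the measure of angle ∠DKL = 90°.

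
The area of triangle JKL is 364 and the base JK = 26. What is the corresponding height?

height = 2 * 364 / 26 = 28

28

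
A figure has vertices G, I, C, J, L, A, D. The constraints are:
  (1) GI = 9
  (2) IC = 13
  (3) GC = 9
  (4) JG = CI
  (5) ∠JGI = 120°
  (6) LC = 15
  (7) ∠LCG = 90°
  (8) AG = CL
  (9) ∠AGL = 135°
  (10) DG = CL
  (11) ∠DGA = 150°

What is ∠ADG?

From the given relations: DG = CL = 15; AG = CL = 15.
Step 1: By the law of cosines on triangle DGA: DA² = 15² + 15² − 2·15·15·cos(150°) = 839.71, so DA ≈ 28.98.
Step 2: By the inverse law of cosines on triangle ADG: cos(∠ADG) = (28.98² + 15² − 15²) / (2·28.98·15) = 839.71/869.33 = 0.9659, so ∠ADG = 15°.

Therefore, the measure of angle ∠ADG = 15°.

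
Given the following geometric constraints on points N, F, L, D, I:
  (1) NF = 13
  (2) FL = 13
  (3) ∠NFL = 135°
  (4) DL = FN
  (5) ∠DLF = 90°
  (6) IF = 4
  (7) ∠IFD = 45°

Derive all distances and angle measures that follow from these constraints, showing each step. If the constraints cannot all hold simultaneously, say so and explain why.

The constraints are consistent.

From the given relations:
  DL = FN = 13

Step 1: From NF = 13, FL = 13, and ∠NFL = 135°, by the law of cosines:
  NL² = NF² + FL² - 2·NF·FL·cos(135°) = 169 + 169 + 239 = 577
  NL ≈ 24.02

Step 2: From FL = 13, LD = 13, and ∠FLD = 90°, by the law of cosines:
  FD² = FL² + LD² - 2·FL·LD·cos(90°) = 169 + 169 - 0 = 338
  FD = 13·√2

Step 3: From DF = 13·√2, FI = 4, and ∠DFI = 45°, by the law of cosines:
  DI² = DF² + FI² - 2·DF·FI·cos(45°) = 338 + 16 - 104 = 250
  DI = 5·√10

Step 4: From NF = 13, NL = 24.02, FL = 13, by the inverse law of cosines:
  cos(∠FNL) = (NF² + NL² - FL²) / (2·NF·NL)
  ∠FNL = 22.5°

Step 5: From FD = 13·√2, FL = 13, DL = 13, by the inverse law of cosines:
  cos(∠DFL) = (FD² + FL² - DL²) / (2·FD·FL)
  ∠DFL = 45°

Step 6: From LF = 13, LN = 24.02, FN = 13, by the inverse law of cosines:
  cos(∠FLN) = (LF² + LN² - FN²) / (2·LF·LN)
  ∠FLN = 22.5°

Step 7: From DF = 13·√2, DL = 13, FL = 13, by the inverse law of cosines:
  cos(∠FDL) = (DF² + DL² - FL²) / (2·DF·DL)
  ∠FDL = 45°

Step 8: From DF = 13·√2, DI = 5·√10, FI = 4, by the inverse law of cosines:
  cos(∠FDI) = (DF² + DI² - FI²) / (2·DF·DI)
  ∠FDI = 10.3°

Step 9: From ID = 5·√10, IF = 4, DF = 13·√2, by the inverse law of cosines:
  cos(∠DIF) = (ID² + IF² - DF²) / (2·ID·IF)
  ∠DIF = 124.7°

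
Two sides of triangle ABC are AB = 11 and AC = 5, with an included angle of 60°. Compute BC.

By the law of cosines: BC^2 = AB^2 + AC^2 - 2*AB*AC*cos(A)
BC^2 = 11^2 + 5^2 - 2*11*5*cos(60°)
BC^2 = 121 + 25 - 110*(1/2)
BC^2 = 91
BC = sqrt(91)

sqrt(91)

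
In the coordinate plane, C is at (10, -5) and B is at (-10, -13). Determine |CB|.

d = sqrt((-10 - 10)^2 + (-13 - -5)^2)
d = sqrt(-20^2 + -8^2)
d = sqrt(400 + 64)
d = sqrt(464) = 4*sqrt(29)

4*sqrt(29)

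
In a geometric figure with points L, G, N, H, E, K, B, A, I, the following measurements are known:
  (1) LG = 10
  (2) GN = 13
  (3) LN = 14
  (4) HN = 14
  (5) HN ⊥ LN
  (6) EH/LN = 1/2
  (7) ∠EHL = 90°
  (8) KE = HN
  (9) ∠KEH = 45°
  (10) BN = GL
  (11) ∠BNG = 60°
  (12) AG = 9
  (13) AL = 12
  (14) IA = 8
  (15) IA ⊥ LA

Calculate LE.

From the given relations: EH = 1/2·LN = 1/2·14 = 7.
Step 1: By the law of cosines on triangle LNH: LH² = 14² + 14² − 2·14·14·cos(90°) = 392, so LH = 14·√2.
Step 2: By the law of cosines on triangle LHE: LE² = (14·√2)² + 7² − 2·14·√2·7·cos(90°) = 441, so LE = 21.

Therefore, the length of LE = 21.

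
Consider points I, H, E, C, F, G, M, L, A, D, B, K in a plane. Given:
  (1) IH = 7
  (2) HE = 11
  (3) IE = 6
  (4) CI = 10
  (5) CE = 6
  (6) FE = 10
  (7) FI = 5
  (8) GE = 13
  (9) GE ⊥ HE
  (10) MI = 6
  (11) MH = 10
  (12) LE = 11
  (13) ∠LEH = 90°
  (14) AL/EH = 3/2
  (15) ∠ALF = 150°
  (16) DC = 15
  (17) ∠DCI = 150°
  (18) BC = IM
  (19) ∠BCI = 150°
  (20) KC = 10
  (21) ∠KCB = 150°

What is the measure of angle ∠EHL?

Step 1: By the law of cosines on triangle HEL: HL² = 11² + 11² − 2·11·11·cos(90°) = 242, so HL = 11·√2.
Step 2: By the inverse law of cosines on triangle EHL: cos(∠EHL) = (11² + (11·√2)² − 11²) / (2·11·11·√2) = 242/342.24 = 0.7071, so ∠EHL = 45°.

Therefore, the measure of angle ∠EHL = 45°.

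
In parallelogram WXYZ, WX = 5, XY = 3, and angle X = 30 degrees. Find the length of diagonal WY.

Law of cosines: d^2 = 5^2 + 3^2 - 2(5)(3)cos(30°) = 34 - 15*sqrt(3), so d = sqrt(34 - 15*sqrt(3)).

sqrt(34 - 15*sqrt(3))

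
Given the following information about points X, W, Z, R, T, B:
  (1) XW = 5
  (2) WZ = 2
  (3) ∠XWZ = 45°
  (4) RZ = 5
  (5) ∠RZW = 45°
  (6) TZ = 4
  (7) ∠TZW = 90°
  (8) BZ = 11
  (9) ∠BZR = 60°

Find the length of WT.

Step 1: By the law of cosines on triangle WZT: WT² = 2² + 4² − 2·2·4·cos(90°) = 20, so WT = 2·√5.

Therefore, the length of WT = 2·√5.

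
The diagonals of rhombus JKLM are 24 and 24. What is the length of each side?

Half-diagonals are 12 and 12. side = sqrt(12^2 + 12^2) = sqrt(288) = 12*sqrt(2)

12*sqrt(2)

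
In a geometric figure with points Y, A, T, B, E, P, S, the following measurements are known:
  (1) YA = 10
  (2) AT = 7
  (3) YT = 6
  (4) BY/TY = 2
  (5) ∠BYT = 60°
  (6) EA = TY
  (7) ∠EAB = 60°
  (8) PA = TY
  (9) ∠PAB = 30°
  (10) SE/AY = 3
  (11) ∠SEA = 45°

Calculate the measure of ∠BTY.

From the given relations: BY = 2·TY = 2·6 = 12.
Step 1: By the law of cosines on triangle TYB: TB² = 6² + 12² − 2·6·12·cos(60°) = 108, so TB = 6·√3.
Step 2: By the inverse law of cosines on triangle BTY: cos(∠BTY) = ((6·√3)² + 6² − 12²) / (2·6·√3·6) = 0/124.71 = 0, so ∠BTY = 90°.

Therefore, the measure of angle ∠BTY = 90°.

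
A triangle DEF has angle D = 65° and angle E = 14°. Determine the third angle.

angle F = 180 - 65 - 14 = 101 degrees.

101 degrees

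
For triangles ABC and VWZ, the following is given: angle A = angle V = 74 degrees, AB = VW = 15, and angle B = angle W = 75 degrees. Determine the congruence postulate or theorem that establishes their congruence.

Consider the given information: angle A = angle V = 74 degrees, AB = VW = 15, and angle B = angle W = 75 degrees
This is not SSS or HL: SSS requires all three pairs of sides, but we don't have that. HL only applies to right triangles with matching hypotenuse and leg.
The correct criterion is ASA. Two pairs of corresponding angles and the included side are equal (Angle-Side-Angle).

ASA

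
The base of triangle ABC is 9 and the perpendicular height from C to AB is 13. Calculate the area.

Area = (1/2)(9)(13) = 117/2

117/2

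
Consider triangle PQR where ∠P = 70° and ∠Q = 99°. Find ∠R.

The interior angles sum to 180°: angle R = 180 - 70 - 99 = 11°.
The triangle is obtuse (angles 70°, 99°, 11°).

11 degrees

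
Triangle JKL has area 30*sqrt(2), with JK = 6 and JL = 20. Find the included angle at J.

Area = (1/2) * a * b * sin(C)
sin(C) = 2 * Area / (a * b)
sin(C) = 2 * 30*sqrt(2) / (6 * 20)
sin(C) = sqrt(2)/2
C = arcsin(sqrt(2)/2) = 45°
Since sin(180° - C) = sin(C), the obtuse angle 135° gives the same area, so C = 45° or C = 135°.

45° or 135°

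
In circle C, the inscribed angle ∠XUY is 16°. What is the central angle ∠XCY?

The inscribed angle theorem states that a central angle is always twice any inscribed angle that subtends the same arc.
Since the inscribed angle is 16°, the central angle = 2 × 16° = 32°.

32°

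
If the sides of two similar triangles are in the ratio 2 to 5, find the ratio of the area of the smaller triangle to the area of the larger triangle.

Area ratio = (side ratio)^2 = (2/5)^2 = 4:25.

4:25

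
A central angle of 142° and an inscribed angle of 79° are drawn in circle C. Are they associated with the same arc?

By the inscribed angle theorem, the inscribed angle for a central angle of 142° should be 142° / 2 = 71°.
The given inscribed angle is 79°, which does not equal 71°.
Therefore, no, they do not correspond to the same arc.

No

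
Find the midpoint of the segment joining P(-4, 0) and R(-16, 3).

M = ((x₁ + x₂)/2, (y₁ + y₂)/2)
= ((-4 + -16)/2, (0 + 3)/2)
= (-20/2, 3/2) = (-10, 3/2)

(-10, 3/2)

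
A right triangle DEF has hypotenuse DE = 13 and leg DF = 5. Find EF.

By the Pythagorean theorem: EF^2 = DE^2 - DF^2
EF^2 = 13^2 - 5^2 = 169 - 25 = 144
EF = sqrt(144) = 12

12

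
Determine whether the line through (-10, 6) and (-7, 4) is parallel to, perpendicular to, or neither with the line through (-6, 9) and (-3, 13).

Slope of line 1: m1 = (4 - 6)/(-7 - -10) = -2/3 = -2/3
Slope of line 2: m2 = (13 - 9)/(-3 - -6) = 4/3 = 4/3
For parallel lines we need equal slopes: -2/3 != 4/3.
For perpendicular lines we need m1*m2 = -1: (-2/3)(4/3) = -8/9 != -1.
Since neither condition holds, the lines are neither parallel nor perpendicular.

Neither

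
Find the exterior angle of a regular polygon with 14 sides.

Each exterior angle of a regular n-gon is 360 / n.
For n = 14: 360 / 14 = 180/7 degrees.

180/7 degrees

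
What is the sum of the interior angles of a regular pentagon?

The sum of interior angles of an n-sided polygon is (n - 2) * 180.
For n = 5: (5 - 2) * 180 = 3 * 180 = 540 degrees.

540 degrees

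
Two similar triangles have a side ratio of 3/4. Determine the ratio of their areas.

Area ratio = (side ratio)^2 = (3/4)^2 = 9:16.

9:16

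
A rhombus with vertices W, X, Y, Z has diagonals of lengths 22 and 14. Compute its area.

The diagonals of a rhombus divide it into four right triangles.
Each triangle has legs 22/ 2 = 11 and 14/2 = 7, so each has area (1/2)*11*7 = 77/2.
Four such triangles give total area = (d1 * d2) / 2 = 154.

154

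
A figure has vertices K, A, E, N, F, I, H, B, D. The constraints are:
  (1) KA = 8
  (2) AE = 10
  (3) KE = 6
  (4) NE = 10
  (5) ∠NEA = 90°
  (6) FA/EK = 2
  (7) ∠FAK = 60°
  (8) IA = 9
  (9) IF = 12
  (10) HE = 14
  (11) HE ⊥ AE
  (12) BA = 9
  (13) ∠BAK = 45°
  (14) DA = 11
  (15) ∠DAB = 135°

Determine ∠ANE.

Step 1: By the law of cosines on triangle NEA: NA² = 10² + 10² − 2·10·10·cos(90°) = 200, so NA = 10·√2.
Step 2: By the inverse law of cosines on triangle ANE: cos(∠ANE) = ((10·√2)² + 10² − 10²) / (2·10·√2·10) = 200/282.84 = 0.7071, so ∠ANE = 45°.

Therefore, the measure of angle ∠ANE = 45°.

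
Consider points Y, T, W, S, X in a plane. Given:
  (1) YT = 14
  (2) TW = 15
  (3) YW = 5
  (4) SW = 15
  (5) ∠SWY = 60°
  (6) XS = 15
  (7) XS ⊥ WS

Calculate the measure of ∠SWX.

Step 1: By the law of cosines on triangle WSX: WX² = 15² + 15² − 2·15·15·cos(90°) = 450, so WX = 15·√2.
Step 2: By the inverse law of cosines on triangle SWX: cos(∠SWX) = (15² + (15·√2)² − 15²) / (2·15·15·√2) = 450/636.4 = 0.7071, so ∠SWX = 45°.

Therefore, the measure of angle ∠SWX = 45°.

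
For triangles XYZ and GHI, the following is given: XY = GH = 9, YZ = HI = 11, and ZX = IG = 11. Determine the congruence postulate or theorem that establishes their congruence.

The given information matches SSS: All three pairs of corresponding sides are equal (Side-Side-Side).

SSS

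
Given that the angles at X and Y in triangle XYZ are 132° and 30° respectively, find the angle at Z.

By the triangle angle sum property, the three interior angles of any triangle add up to 180°.
We know angle X = 132° and angle Y = 30°, so their sum is 162°.
Therefore angle Z = 180° - 162° = 18°.

18 degrees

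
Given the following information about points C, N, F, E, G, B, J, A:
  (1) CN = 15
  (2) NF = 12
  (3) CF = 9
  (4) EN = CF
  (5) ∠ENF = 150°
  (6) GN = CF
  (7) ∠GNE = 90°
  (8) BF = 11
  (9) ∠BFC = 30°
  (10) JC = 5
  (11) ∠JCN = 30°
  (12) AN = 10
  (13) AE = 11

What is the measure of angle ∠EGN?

From the given relations: GN = CF = 9; EN = CF = 9.
Step 1: By the law of cosines on triangle GNE: GE² = 9² + 9² − 2·9·9·cos(90°) = 162, so GE = 9·√2.
Step 2: By the inverse law of cosines on triangle EGN: cos(∠EGN) = ((9·√2)² + 9² − 9²) / (2·9·√2·9) = 162/229.1 = 0.7071, so ∠EGN = 45°.

Therefore, the measure of angle ∠EGN = 45°.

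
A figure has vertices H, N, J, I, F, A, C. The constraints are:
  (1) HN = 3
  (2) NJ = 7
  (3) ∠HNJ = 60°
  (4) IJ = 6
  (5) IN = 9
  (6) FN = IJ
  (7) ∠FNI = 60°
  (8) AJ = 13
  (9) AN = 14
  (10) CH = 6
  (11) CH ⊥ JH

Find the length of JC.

Step 1: By the law of cosines on triangle JNH: JH² = 7² + 3² − 2·7·3·cos(60°) = 37, so JH = √37.
Step 2: By the law of cosines on triangle JHC: JC² = √37² + 6² − 2·√37·6·cos(90°) = 73, so JC = √73.

Therefore, the length of JC = √73.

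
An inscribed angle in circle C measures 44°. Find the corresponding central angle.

By the inscribed angle theorem, the central angle is twice the inscribed angle.
Central angle = 2 × 44° = 88°

88°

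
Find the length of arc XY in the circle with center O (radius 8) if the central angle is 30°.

Arc length = 2π(8)(1/12) = 4*pi/3

4*pi/3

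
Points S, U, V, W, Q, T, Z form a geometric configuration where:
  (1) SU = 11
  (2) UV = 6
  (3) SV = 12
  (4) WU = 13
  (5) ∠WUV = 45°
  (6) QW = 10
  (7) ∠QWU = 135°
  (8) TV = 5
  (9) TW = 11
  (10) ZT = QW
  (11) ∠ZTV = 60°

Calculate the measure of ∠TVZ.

From the given relations: ZT = QW = 10.
Step 1: By the law of cosines on triangle VTZ: VZ² = 5² + 10² − 2·5·10·cos(60°) = 75, so VZ = 5·√3.
Step 2: By the inverse law of cosines on triangle TVZ: cos(∠TVZ) = (5² + (5·√3)² − 10²) / (2·5·5·√3) = 0/86.6 = 0, so ∠TVZ = 90°.

Therefore, the measure of angle ∠TVZ = 90°.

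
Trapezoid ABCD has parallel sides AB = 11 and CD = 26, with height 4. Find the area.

Area = (11 + 26) * 4 / 2 = 148 / 2 = 74

74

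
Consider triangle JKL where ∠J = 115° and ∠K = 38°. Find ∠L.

angle L = 180 - 115 - 38 = 27 degrees.

27 degrees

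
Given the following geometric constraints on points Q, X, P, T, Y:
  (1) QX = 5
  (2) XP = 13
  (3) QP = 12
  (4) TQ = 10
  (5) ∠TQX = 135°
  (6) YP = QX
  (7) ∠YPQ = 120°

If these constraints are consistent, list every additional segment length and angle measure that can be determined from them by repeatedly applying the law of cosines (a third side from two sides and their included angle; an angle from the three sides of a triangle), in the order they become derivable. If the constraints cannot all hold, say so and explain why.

The constraints are consistent. Derivable facts, in order:
After 1 step:
- QY ≈ 15.13
- XT ≈ 13.99
- ∠PQX = 90°
- ∠PXQ = 67.38°
- ∠QPX = 22.62°
After 2 steps:
- ∠PQY = 16.63°
- ∠PYQ = 43.37°
- ∠QTX = 14.64°
- ∠QXT = 30.36°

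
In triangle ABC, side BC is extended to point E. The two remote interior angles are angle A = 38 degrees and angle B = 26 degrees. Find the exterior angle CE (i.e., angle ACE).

The interior angle at C is 180 - 38 - 26 = 116 degrees.
The exterior angle and interior angle at C are supplementary:
Exterior angle = 180 - 116 = 64 degrees.

64 degrees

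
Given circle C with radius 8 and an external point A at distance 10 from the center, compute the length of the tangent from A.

The tangent, radius, and line from the external point to the center form a right triangle.
The right angle is where the tangent meets the radius.
By the Pythagorean theorem: tangent² + 8² = 10²
tangent² = 100 - 64 = 36
tangent = 6

6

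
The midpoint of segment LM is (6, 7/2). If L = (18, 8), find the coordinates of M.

Using the midpoint formula: M = ((x1 + x2)/2, (y1 + y2)/2)
We know M = (6, 7/2) and L = (18, 8)
For x: 6 = (18 + x2)/2, so x2 = 2*6 - 18 = -6
For y: 7/2 = (8 + y2)/2, so y2 = 2*7/2 - 8 = -1
M = (-6, -1)

(-6, -1)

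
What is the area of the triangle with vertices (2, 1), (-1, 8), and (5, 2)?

Using the Shoelace formula for a triangle:
Area = (1/2)|x0(y1 - y2) + x1(y2 - y0) + x2(y0 - y1)|
Area = (1/2)|2(8 - 2) + -1(2 - 1) + 5(1 - 8)|
Area = (1/2)|12 + -1 + -35|
Area = (1/2)|-24|
Area = (1/2)(24)
Area = 12

12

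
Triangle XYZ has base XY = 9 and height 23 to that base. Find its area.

Area = (1/2) * base * height
Area = (1/2) * 9 * 23
Area = 207/2

207/2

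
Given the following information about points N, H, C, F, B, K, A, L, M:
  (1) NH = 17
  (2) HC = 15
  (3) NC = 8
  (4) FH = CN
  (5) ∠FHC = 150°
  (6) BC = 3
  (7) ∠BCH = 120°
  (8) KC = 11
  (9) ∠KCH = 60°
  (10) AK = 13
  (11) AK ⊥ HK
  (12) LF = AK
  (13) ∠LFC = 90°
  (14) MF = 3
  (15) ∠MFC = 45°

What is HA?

Step 1: By the law of cosines on triangle HCK: HK² = 15² + 11² − 2·15·11·cos(60°) = 181, so HK = √181.
Step 2: By the law of cosines on triangle HKA: HA² = √181² + 13² − 2·√181·13·cos(90°) = 350, so HA = 5·√14.

Therefore, the length of HA = 5·√14.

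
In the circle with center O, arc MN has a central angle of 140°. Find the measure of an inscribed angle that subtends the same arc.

Inscribed angle = 140° / 2 = 70° (inscribed angle theorem).

70°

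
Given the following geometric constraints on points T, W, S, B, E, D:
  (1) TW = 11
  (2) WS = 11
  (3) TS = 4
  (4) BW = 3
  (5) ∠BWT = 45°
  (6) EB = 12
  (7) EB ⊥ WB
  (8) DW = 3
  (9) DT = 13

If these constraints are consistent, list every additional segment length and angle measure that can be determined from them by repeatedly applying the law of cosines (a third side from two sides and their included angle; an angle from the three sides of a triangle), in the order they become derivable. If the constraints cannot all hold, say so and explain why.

The constraints are consistent. Derivable facts, in order:
After 1 step:
- TB ≈ 9.13
- WE = 3·√17
- ∠DTW = 10.73°
- ∠DWT = 126.22°
- ∠STW = 79.52°
- ∠SWT = 20.95°
- ∠TDW = 43.05°
- ∠TSW = 79.52°
After 2 steps:
- ∠BEW = 14.04°
- ∠BTW = 13.44°
- ∠BWE = 75.96°
- ∠TBW = 121.56°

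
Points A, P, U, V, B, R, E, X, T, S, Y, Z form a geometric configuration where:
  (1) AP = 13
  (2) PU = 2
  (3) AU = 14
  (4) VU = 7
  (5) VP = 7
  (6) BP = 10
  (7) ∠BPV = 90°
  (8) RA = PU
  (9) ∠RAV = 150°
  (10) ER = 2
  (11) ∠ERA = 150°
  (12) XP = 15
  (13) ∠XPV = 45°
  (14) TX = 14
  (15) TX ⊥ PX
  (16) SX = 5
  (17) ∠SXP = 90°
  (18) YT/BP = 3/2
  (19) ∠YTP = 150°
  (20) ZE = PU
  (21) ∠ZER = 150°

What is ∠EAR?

From the given relations: RA = PU = 2.
Step 1: By the law of cosines on triangle ARE: AE² = 2² + 2² − 2·2·2·cos(150°) = 14.93, so AE ≈ 3.86.
Step 2: By the inverse law of cosines on triangle EAR: cos(∠EAR) = (3.86² + 2² − 2²) / (2·3.86·2) = 14.93/15.45 = 0.9659, so ∠EAR = 15°.

Therefore, the measure of angle ∠EAR = 15°.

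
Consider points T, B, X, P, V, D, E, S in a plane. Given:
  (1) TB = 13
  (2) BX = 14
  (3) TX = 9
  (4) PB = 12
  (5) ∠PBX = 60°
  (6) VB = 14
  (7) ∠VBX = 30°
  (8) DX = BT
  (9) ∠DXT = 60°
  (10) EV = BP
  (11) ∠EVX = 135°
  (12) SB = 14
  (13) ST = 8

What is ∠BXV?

Step 1: By the law of cosines on triangle XBV: XV² = 14² + 14² − 2·14·14·cos(30°) = 52.52, so XV ≈ 7.25.
Step 2: By the inverse law of cosines on triangle BXV: cos(∠BXV) = (14² + 7.25² − 14²) / (2·14·7.25) = 52.52/202.91 = 0.2588, so ∠BXV = 75°.

Therefore, the measure of angle ∠BXV = 75°.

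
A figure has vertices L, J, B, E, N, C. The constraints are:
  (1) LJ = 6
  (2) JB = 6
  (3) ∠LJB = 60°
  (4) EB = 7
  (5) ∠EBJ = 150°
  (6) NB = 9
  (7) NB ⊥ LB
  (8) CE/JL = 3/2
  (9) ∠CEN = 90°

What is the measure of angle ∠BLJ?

Step 1: By the law of cosines on triangle LJB: LB² = 6² + 6² − 2·6·6·cos(60°) = 36, so LB = 6.
Step 2: By the inverse law of cosines on triangle BLJ: cos(∠BLJ) = (6² + 6² − 6²) / (2·6·6) = 36/72 = 0.5, so ∠BLJ = 60°.

Therefore, the measure of angle ∠BLJ = 60°.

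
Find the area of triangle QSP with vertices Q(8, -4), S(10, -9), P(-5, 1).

Shoelace: Area = (1/2)|8(-9-1) + 10(1--4) + -5(-4--9)| = (1/2)(55) = 55/2

55/2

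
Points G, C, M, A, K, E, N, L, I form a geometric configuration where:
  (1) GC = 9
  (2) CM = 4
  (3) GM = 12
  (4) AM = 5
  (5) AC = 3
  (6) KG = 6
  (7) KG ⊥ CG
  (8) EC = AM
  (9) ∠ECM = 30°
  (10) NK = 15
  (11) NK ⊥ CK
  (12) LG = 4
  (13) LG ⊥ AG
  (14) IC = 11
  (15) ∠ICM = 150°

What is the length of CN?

Step 1: By the law of cosines on triangle CGK: CK² = 9² + 6² − 2·9·6·cos(90°) = 117, so CK = 3·√13.
Step 2: By the law of cosines on triangle CKN: CN² = (3·√13)² + 15² − 2·3·√13·15·cos(90°) = 342, so CN = 3·√38.

Therefore, the length of CN = 3·√38.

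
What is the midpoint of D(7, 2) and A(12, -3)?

The midpoint is the average of the coordinates:
x: (7 + 12)/2 = 19/2
y: (2 + -3)/2 = -1/2
Midpoint = (19/2, -1/2)

(19/2, -1/2)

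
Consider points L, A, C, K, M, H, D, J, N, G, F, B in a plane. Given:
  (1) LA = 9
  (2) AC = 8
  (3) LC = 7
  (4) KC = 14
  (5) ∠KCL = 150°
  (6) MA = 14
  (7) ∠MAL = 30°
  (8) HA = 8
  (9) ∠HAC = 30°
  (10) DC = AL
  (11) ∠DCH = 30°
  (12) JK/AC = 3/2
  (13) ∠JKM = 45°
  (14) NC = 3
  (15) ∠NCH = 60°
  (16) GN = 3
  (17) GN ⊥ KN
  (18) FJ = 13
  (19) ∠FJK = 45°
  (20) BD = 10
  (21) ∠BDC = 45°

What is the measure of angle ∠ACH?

Step 1: By the law of cosines on triangle CAH: CH² = 8² + 8² − 2·8·8·cos(30°) = 17.15, so CH ≈ 4.14.
Step 2: By the inverse law of cosines on triangle ACH: cos(∠ACH) = (8² + 4.14² − 8²) / (2·8·4.14) = 17.15/66.26 = 0.2588, so ∠ACH = 75°.

Therefore, the measure of angle ∠ACH = 75°.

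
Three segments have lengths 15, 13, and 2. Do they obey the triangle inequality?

The longest side is 15. The other two sides sum to 2 + 13 = 15.
Since 15 ≤ 15, the two shorter sides cannot reach around to close the triangle.

No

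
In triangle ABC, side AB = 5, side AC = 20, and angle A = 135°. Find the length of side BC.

By the law of cosines: BC^2 = AB^2 + AC^2 - 2*AB*AC*cos(A)
BC^2 = 5^2 + 20^2 - 2*5*20*cos(135°)
BC^2 = 25 + 400 - 200*(-sqrt(2)/2)
BC^2 = 100*sqrt(2) + 425
BC = 5*sqrt(4*sqrt(2) + 17)

5*sqrt(4*sqrt(2) + 17)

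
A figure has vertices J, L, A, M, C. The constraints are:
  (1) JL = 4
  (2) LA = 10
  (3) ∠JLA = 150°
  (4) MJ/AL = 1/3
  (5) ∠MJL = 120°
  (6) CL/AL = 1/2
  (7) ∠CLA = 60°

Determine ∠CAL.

From the given relations: CL = 1/2·AL = 1/2·10 = 5.
Step 1: By the law of cosines on triangle ALC: AC² = 10² + 5² − 2·10·5·cos(60°) = 75, so AC = 5·√3.
Step 2: By the inverse law of cosines on triangle CAL: cos(∠CAL) = ((5·√3)² + 10² − 5²) / (2·5·√3·10) = 150/173.21 = 0.866, so ∠CAL = 30°.

Therefore, the measure of angle ∠CAL = 30°.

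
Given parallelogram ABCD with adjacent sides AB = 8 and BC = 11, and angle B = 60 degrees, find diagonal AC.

Law of cosines: d^2 = 8^2 + 11^2 - 2(8)(11)cos(60°) = 97, so d = sqrt(97).

sqrt(97)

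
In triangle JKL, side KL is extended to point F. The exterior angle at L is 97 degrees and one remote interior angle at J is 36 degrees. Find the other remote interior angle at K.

angle K = 97 - 36 = 61 degrees (exterior angle theorem).

61 degrees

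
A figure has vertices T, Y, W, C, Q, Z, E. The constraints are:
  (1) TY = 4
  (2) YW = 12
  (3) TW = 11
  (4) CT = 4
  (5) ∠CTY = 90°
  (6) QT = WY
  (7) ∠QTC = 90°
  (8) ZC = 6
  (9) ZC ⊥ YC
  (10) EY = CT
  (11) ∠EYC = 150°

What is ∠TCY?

Step 1: By the law of cosines on triangle CTY: CY² = 4² + 4² − 2·4·4·cos(90°) = 32, so CY = 4·√2.
Step 2: By the inverse law of cosines on triangle TCY: cos(∠TCY) = (4² + (4·√2)² − 4²) / (2·4·4·√2) = 32/45.25 = 0.7071, so ∠TCY = 45°.

Therefore, the measure of angle ∠TCY = 45°.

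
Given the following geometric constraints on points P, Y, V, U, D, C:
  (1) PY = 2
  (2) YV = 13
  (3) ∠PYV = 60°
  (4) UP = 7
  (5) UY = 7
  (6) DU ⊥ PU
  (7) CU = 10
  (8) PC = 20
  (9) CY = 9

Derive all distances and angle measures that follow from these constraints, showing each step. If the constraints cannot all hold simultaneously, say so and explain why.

These constraints are not satisfiable: by the triangle inequality in triangle UPC, (4) UP = 7 and (7) CU = 10 force PC ≤ 7 + 10 = 17, but (8) says PC = 20. No planar figure meets all of them, so nothing further can be derived.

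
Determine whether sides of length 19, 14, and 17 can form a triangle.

For three segments to close into a triangle, no single side can be as long as the other two combined.
The longest side is 19, and 14 + 17 = 31 > 19.
A triangle can be formed.

Yes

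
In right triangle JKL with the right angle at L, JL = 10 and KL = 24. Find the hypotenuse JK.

In a right triangle, the square of the hypotenuse equals the sum of the squares of the two legs.
The legs are 10 and 24, so the hypotenuse = sqrt(100 + 576) = sqrt(676) = 26.

26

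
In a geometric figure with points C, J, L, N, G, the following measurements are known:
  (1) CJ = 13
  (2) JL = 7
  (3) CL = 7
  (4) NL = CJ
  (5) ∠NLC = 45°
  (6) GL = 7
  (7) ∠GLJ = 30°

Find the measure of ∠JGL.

Step 1: By the law of cosines on triangle GLJ: GJ² = 7² + 7² − 2·7·7·cos(30°) = 13.13, so GJ ≈ 3.62.
Step 2: By the inverse law of cosines on triangle JGL: cos(∠JGL) = (3.62² + 7² − 7²) / (2·3.62·7) = 13.13/50.73 = 0.2588, so ∠JGL = 75°.

Therefore, the measure of angle ∠JGL = 75°.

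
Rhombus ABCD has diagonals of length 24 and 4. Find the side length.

The diagonals of a rhombus bisect each other at right angles.
Half-diagonals: 24/2 = 12 and 4/2 = 2
side = sqrt(12^2 + 2^2)
side = sqrt(144 + 4)
side = sqrt(148) = 2*sqrt(37)

2*sqrt(37)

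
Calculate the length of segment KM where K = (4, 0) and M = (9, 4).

The horizontal distance is |9 - 4| = 5 and the vertical distance is |4 - 0| = 4.
By the Pythagorean theorem, d = sqrt(5^2 + 4^2) = sqrt(41).

sqrt(41)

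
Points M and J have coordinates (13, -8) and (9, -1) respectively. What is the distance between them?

d = sqrt((-4)^2 + (7)^2) = sqrt(65)

sqrt(65)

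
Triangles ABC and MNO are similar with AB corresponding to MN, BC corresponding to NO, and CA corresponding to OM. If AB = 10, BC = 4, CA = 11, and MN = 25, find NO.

Similar triangles have proportional sides. Setting up the proportion:
MN / AB = NO / BC
25 / 10 = NO / 4
NO = 4 * 25 / 10 = 10.

10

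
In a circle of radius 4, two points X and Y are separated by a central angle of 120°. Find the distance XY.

Chord = 2(4) sin(60°) = 4*sqrt(3)

4*sqrt(3)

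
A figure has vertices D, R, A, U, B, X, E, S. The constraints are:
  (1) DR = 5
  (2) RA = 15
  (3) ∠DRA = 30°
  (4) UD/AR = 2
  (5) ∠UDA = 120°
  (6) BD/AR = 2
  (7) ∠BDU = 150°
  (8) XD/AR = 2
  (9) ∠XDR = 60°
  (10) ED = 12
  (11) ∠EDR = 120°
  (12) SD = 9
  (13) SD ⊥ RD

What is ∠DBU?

From the given relations: BD = 2·AR = 2·15 = 30; UD = 2·AR = 2·15 = 30.
Step 1: By the law of cosines on triangle BDU: BU² = 30² + 30² − 2·30·30·cos(150°) = 3358.85, so BU ≈ 57.96.
Step 2: By the inverse law of cosines on triangle DBU: cos(∠DBU) = (30² + 57.96² − 30²) / (2·30·57.96) = 3358.85/3477.33 = 0.9659, so ∠DBU = 15°.

Therefore, the measure of angle ∠DBU = 15°.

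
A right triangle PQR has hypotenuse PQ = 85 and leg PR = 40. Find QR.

QR = sqrt(85^2 - 40^2) = sqrt(5625) = 75

75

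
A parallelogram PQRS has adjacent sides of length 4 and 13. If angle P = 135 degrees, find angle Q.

Opposite sides of a parallelogram are parallel, so consecutive angles form co-interior angles on a transversal.
Co-interior angles sum to 180°, giving angle Q = 180 - 135 = 45 degrees.

45 degrees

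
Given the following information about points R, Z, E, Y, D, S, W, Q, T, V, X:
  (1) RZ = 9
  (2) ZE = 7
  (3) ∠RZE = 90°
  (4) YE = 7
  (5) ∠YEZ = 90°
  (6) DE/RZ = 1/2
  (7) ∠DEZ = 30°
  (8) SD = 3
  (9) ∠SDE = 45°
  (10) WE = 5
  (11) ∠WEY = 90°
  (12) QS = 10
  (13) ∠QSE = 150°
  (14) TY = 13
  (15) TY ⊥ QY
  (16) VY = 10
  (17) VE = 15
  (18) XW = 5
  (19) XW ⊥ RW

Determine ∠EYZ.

Step 1: By the law of cosines on triangle YEZ: YZ² = 7² + 7² − 2·7·7·cos(90°) = 98, so YZ = 7·√2.
Step 2: By the inverse law of cosines on triangle EYZ: cos(∠EYZ) = (7² + (7·√2)² − 7²) / (2·7·7·√2) = 98/138.59 = 0.7071, so ∠EYZ = 45°.

Therefore, the measure of angle ∠EYZ = 45°.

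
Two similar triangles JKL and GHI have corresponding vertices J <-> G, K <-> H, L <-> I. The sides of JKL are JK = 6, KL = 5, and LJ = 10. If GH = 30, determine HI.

k = 30/6 = 5. HI = 5 * 5 = 25.

25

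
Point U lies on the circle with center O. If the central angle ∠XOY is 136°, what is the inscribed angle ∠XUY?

An inscribed angle intercepts an arc from a point on the circle, while the central angle intercepts the same arc from the center.
The inscribed angle is always half the central angle: 136° / 2 = 68°.

68°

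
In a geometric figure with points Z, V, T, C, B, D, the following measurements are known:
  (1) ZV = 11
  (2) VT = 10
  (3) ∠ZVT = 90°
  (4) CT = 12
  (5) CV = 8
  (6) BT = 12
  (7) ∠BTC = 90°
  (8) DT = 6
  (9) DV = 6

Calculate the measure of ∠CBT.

Step 1: By the law of cosines on triangle BTC: BC² = 12² + 12² − 2·12·12·cos(90°) = 288, so BC = 12·√2.
Step 2: By the inverse law of cosines on triangle CBT: cos(∠CBT) = ((12·√2)² + 12² − 12²) / (2·12·√2·12) = 288/407.29 = 0.7071, so ∠CBT = 45°.

Therefore, the measure of angle ∠CBT = 45°.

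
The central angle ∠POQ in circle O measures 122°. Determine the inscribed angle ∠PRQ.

By the inscribed angle theorem, the inscribed angle is half the central angle.
Inscribed angle = 122° / 2 = 61°

61°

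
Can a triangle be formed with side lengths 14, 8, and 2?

No.
The triangle inequality is violated: 8 + 2 = 10 ≤ 14.
These lengths cannot form a triangle.

No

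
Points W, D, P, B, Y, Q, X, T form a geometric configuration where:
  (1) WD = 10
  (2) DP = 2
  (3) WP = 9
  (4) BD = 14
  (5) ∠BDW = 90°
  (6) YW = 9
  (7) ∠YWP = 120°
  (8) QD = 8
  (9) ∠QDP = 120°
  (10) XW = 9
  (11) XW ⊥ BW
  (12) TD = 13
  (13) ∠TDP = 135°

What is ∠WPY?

Step 1: By the law of cosines on triangle PWY: PY² = 9² + 9² − 2·9·9·cos(120°) = 243, so PY = 9·√3.
Step 2: By the inverse law of cosines on triangle WPY: cos(∠WPY) = (9² + (9·√3)² − 9²) / (2·9·9·√3) = 243/280.59 = 0.866, so ∠WPY = 30°.

Therefore, the measure of angle ∠WPY = 30°.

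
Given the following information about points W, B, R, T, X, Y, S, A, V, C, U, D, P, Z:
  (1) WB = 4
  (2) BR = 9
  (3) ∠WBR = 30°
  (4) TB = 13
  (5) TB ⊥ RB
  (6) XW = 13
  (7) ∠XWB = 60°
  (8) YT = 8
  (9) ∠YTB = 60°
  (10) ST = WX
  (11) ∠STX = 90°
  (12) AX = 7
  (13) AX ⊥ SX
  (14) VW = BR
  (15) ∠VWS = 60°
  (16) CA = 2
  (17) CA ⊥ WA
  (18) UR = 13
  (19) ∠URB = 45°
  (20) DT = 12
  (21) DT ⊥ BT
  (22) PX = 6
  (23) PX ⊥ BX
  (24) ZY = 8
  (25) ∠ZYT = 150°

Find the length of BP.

Step 1: By the law of cosines on triangle BWX: BX² = 4² + 13² − 2·4·13·cos(60°) = 133, so BX = √133.
Step 2: By the law of cosines on triangle BXP: BP² = √133² + 6² − 2·√133·6·cos(90°) = 169, so BP = 13.

Therefore, the length of BP = 13.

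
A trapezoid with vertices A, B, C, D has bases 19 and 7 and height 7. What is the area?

Area of a trapezoid = (base1 + base2) * height / 2
Area = (19 + 7) * 7 / 2
Area = 26 * 7 / 2
Area = 182 / 2
Area = 91

91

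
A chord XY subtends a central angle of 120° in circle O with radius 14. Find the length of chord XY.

Drop a perpendicular from the center to the chord, bisecting both the chord and the central angle.
Each half-chord = r sin(θ/2) = 14 sin(60°).
The full chord = 2 × 14 × sin(60°) = 14*sqrt(3).

14*sqrt(3)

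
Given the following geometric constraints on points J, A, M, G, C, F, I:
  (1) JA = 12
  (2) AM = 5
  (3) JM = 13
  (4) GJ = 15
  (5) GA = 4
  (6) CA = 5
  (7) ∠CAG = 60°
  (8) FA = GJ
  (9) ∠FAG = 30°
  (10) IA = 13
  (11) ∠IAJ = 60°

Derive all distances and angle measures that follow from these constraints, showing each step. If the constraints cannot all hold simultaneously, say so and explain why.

The constraints are consistent.

From the given relations:
  FA = GJ = 15

Step 1: From JA = 12, AI = 13, and ∠JAI = 60°, by the law of cosines:
  JI² = JA² + AI² - 2·JA·AI·cos(60°) = 144 + 169 - 156 = 157
  JI = √157

Step 2: From GA = 4, AC = 5, and ∠GAC = 60°, by the law of cosines:
  GC² = GA² + AC² - 2·GA·AC·cos(60°) = 16 + 25 - 20 = 21
  GC = √21

Step 3: From GA = 4, AF = 15, and ∠GAF = 30°, by the law of cosines:
  GF² = GA² + AF² - 2·GA·AF·cos(30°) = 16 + 225 - 103.9 = 137.1
  GF ≈ 11.71

Step 4: From JA = 12, JG = 15, AG = 4, by the inverse law of cosines:
  cos(∠AJG) = (JA² + JG² - AG²) / (2·JA·JG)
  ∠AJG = 11.32°

Step 5: From JA = 12, JM = 13, AM = 5, by the inverse law of cosines:
  cos(∠AJM) = (JA² + JM² - AM²) / (2·JA·JM)
  ∠AJM = 22.62°

Step 6: From AG = 4, AJ = 12, GJ = 15, by the inverse law of cosines:
  cos(∠GAJ) = (AG² + AJ² - GJ²) / (2·AG·AJ)
  ∠GAJ = 132.62°

Step 7: From AJ = 12, AM = 5, JM = 13, by the inverse law of cosines:
  cos(∠JAM) = (AJ² + AM² - JM²) / (2·AJ·AM)
  ∠JAM = 90°

Step 8: From MA = 5, MJ = 13, AJ = 12, by the inverse law of cosines:
  cos(∠AMJ) = (MA² + MJ² - AJ²) / (2·MA·MJ)
  ∠AMJ = 67.38°

Step 9: From GA = 4, GJ = 15, AJ = 12, by the inverse law of cosines:
  cos(∠AGJ) = (GA² + GJ² - AJ²) / (2·GA·GJ)
  ∠AGJ = 36.07°

Step 10: From JA = 12, JI = √157, AI = 13, by the inverse law of cosines:
  cos(∠AJI) = (JA² + JI² - AI²) / (2·JA·JI)
  ∠AJI = 63.96°

Step 11: From GA = 4, GC = √21, AC = 5, by the inverse law of cosines:
  cos(∠AGC) = (GA² + GC² - AC²) / (2·GA·GC)
  ∠AGC = 70.89°

Step 12: From GA = 4, GF = 11.71, AF = 15, by the inverse law of cosines:
  cos(∠AGF) = (GA² + GF² - AF²) / (2·GA·GF)
  ∠AGF = 140.16°

Step 13: From CA = 5, CG = √21, AG = 4, by the inverse law of cosines:
  cos(∠ACG) = (CA² + CG² - AG²) / (2·CA·CG)
  ∠ACG = 49.11°

Step 14: From FA = 15, FG = 11.71, AG = 4, by the inverse law of cosines:
  cos(∠AFG) = (FA² + FG² - AG²) / (2·FA·FG)
  ∠AFG = 9.84°

Step 15: From IA = 13, IJ = √157, AJ = 12, by the inverse law of cosines:
  cos(∠AIJ) = (IA² + IJ² - AJ²) / (2·IA·IJ)
  ∠AIJ = 56.04°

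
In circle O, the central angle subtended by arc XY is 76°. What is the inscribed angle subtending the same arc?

By the inscribed angle theorem, the inscribed angle is half the central angle.
Inscribed angle = 76° / 2 = 38°

38°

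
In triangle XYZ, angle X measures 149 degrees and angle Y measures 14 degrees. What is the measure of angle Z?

By the triangle angle sum property, the three interior angles of any triangle add up to 180°.
We know angle X = 149° and angle Y = 14°, so their sum is 163°.
Therefore angle Z = 180° - 163° = 17°.

17 degrees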